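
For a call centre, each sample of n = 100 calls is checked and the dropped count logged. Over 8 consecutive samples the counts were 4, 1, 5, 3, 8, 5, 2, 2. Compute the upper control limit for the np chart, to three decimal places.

9.450

p̄ = Σdᵢ / (k·n) = 30 / (8 × 100) = 0.03750
UCL = np̄ + 3·√(np̄(1−p̄)) = 3.7500 + 3 × √(3.7500×0.96250) = 3.7500 + 3 × 1.8998 = 9.4495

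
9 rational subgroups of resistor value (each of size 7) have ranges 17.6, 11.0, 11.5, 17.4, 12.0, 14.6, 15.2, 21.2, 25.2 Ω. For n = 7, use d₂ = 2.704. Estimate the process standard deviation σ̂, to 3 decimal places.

R̄ = (17.6 + 11.0 + 11.5 + 17.4 + 12.0 + 14.6 + 15.2 + 21.2 + 25.2) / 9 = 16.1889
σ̂ = R̄ / d₂ = 16.1889 / 2.704 = 5.9870

5.987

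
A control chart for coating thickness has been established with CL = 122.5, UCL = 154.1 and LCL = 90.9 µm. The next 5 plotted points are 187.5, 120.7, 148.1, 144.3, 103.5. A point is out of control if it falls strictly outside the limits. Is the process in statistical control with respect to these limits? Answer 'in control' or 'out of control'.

Compare each point to [90.9, 154.1]: sample 1 = 187.5 > UCL.

out of control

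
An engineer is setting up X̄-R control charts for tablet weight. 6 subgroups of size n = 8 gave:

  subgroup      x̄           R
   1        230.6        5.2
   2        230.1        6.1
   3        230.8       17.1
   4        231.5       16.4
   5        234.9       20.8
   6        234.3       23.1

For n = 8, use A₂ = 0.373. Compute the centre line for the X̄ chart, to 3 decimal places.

X̄̄ = (230.6 + 230.1 + 230.8 + 231.5 + 234.9 + 234.3) / 6 = 1392.2000 / 6 = 232.0333
CL = X̄̄ = 232.0333

232.033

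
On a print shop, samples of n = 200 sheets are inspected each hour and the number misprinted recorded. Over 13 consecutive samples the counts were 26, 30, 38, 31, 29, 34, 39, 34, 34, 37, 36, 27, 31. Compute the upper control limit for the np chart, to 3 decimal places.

48.473

p̄ = Σdᵢ / (k·n) = 426 / (13 × 200) = 0.16385
UCL = np̄ + 3·√(np̄(1−p̄)) = 32.7692 + 3 × √(32.7692×0.83615) = 32.7692 + 3 × 5.2345 = 48.4728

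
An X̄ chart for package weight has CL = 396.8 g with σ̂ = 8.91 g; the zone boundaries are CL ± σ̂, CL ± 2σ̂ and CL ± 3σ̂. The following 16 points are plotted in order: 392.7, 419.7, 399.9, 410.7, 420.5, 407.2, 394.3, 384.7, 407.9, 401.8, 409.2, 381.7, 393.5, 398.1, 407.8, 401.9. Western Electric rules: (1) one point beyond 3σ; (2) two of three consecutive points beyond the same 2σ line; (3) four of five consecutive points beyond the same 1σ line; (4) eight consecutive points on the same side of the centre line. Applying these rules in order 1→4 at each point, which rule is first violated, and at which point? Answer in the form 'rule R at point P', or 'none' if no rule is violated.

Zone of each point (C = within 1σ̂, B = 1σ̂–2σ̂, A = 2σ̂–3σ̂, * = beyond 3σ̂; sign = side of CL): 1:-C, 2:+A, 3:+C, 4:+B, 5:+A, 6:+B, 7:-C, 8:-B, 9:+B, 10:+C, 11:+B, 12:-B, 13:-C, 14:+C, 15:+B, 16:+C
Rule 3 (four of five consecutive points beyond the same 1σ limit) is satisfied at point 6.

rule 3 at point 6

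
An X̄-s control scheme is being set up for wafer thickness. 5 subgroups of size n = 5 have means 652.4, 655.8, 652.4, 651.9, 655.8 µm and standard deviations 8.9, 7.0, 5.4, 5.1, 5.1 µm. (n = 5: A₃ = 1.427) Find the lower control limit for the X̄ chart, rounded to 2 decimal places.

644.67

X̄̄ = (652.4 + 655.8 + 652.4 + 651.9 + 655.8) / 5 = 653.6600
s̄ = (8.9 + 7.0 + 5.4 + 5.1 + 5.1) / 5 = 6.3000
LCL = X̄̄ − A₃·s̄ = 653.6600 − 1.427 × 6.3000 = 644.6699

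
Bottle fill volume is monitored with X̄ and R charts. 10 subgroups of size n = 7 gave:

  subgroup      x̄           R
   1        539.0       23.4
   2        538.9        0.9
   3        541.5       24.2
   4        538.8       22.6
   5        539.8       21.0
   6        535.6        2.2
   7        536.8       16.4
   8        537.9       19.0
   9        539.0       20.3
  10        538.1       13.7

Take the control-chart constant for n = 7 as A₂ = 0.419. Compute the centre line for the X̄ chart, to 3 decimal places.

538.540

X̄̄ = (539.0 + 538.9 + 541.5 + 538.8 + 539.8 + 535.6 + 536.8 + 537.9 + 539.0 + 538.1) / 10 = 5385.4000 / 10 = 538.5400
CL = X̄̄ = 538.5400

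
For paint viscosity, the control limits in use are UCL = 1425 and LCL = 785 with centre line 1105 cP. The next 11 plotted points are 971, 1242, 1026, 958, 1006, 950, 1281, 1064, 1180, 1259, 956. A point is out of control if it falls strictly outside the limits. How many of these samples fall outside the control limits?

All 11 points lie within [785, 1425].

0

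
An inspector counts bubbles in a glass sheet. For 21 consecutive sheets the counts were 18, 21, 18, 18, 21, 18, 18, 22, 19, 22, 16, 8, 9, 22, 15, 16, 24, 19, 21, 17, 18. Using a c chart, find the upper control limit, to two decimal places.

30.86

c̄ = (18 + 21 + 18 + 18 + 21 + 18 + 18 + 22 + 19 + 22 + 16 + 8 + 9 + 22 + 15 + 16 + 24 + 19 + 21 + 17 + 18) / 21 = 380 / 21 = 18.0952
UCL = c̄ + 3√c̄ = 18.0952 + 3 × √18.0952 = 18.0952 + 3 × 4.2538 = 30.8568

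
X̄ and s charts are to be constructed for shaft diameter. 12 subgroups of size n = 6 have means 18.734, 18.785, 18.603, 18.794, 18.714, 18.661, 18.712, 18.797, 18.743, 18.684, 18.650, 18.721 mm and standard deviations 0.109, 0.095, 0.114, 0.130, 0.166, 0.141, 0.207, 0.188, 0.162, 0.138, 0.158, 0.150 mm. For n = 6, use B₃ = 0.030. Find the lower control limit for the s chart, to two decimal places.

0.00

s̄ = (0.109 + 0.095 + 0.114 + 0.130 + 0.166 + 0.141 + 0.207 + 0.188 + 0.162 + 0.138 + 0.158 + 0.150) / 12 = 0.1465
LCL_s = B₃·s̄ = 0.030 × 0.1465 = 0.0044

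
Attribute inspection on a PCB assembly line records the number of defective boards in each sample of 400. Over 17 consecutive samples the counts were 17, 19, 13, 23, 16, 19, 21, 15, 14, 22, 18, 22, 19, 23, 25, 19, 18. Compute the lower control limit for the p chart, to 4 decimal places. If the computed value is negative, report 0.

0.0156

p̄ = Σdᵢ / (k·n) = 323 / (17 × 400) = 0.04750
LCL = p̄ − 3·√(p̄(1−p̄)/n) = 0.04750 − 3 × 0.01064 = 0.01559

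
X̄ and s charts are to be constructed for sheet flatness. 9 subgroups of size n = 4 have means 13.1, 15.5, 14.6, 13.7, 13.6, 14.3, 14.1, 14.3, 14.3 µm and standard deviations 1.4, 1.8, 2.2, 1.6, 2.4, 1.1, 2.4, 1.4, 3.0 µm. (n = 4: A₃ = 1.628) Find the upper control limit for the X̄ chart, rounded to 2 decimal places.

17.30

X̄̄ = (13.1 + 15.5 + 14.6 + 13.7 + 13.6 + 14.3 + 14.1 + 14.3 + 14.3) / 9 = 14.1667
s̄ = (1.4 + 1.8 + 2.2 + 1.6 + 2.4 + 1.1 + 2.4 + 1.4 + 3.0) / 9 = 1.9222
UCL = X̄̄ + A₃·s̄ = 14.1667 + 1.628 × 1.9222 = 17.2960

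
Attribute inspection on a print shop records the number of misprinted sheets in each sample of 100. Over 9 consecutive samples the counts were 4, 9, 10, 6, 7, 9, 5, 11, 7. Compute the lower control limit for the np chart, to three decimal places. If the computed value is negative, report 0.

0.000

p̄ = Σdᵢ / (k·n) = 68 / (9 × 100) = 0.07556
LCL = np̄ − 3·√(np̄(1−p̄)) = 7.5556 − 3 × 2.6429 = -0.3730 → 0 (negative, so LCL = 0)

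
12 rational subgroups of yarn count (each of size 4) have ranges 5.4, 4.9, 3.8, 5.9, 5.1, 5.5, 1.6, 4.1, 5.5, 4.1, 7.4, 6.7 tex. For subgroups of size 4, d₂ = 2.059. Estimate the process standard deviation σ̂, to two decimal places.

R̄ = (5.4 + 4.9 + 3.8 + 5.9 + 5.1 + 5.5 + 1.6 + 4.1 + 5.5 + 4.1 + 7.4 + 6.7) / 12 = 5.0000
σ̂ = R̄ / d₂ = 5.0000 / 2.059 = 2.4284

2.43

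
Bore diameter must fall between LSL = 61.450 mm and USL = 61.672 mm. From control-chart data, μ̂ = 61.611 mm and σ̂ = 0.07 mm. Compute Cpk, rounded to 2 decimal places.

Cpu = (USL − μ̂) / (3σ̂) = (61.672 − 61.611) / (3 × 0.07) = 0.2905; Cpl = (μ̂ − LSL) / (3σ̂) = (61.611 − 61.450) / (3 × 0.07) = 0.7667; Cpk = min(Cpu, Cpl) = 0.2905

0.29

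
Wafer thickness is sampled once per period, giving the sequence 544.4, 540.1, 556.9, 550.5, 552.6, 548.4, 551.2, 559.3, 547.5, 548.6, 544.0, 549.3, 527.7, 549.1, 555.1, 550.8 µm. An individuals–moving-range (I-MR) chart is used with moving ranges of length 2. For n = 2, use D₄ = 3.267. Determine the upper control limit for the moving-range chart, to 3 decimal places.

26.310

Moving ranges: 4.3, 16.8, 6.4, 2.1, 4.2, 2.8, 8.1, 11.8, 1.1, 4.6, 5.3, 21.6, 21.4, 6.0, 4.3; M̄R̄ = 120.8000 / 15 = 8.0533
UCL_MR = D₄·M̄R̄ = 3.267 × 8.0533 = 26.3102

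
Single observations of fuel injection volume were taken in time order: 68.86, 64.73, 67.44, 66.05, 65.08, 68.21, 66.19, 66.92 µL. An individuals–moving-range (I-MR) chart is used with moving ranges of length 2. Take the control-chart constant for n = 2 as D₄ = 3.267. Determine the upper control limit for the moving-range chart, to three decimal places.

7.038

Moving ranges: 4.13, 2.71, 1.39, 0.97, 3.13, 2.02, 0.73; M̄R̄ = 15.0800 / 7 = 2.1543
UCL_MR = D₄·M̄R̄ = 3.267 × 2.1543 = 7.0381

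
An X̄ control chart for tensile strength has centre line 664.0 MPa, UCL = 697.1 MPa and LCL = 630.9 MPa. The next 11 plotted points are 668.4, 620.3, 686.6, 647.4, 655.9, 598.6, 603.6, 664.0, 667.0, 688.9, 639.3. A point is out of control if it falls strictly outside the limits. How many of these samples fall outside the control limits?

3

Compare each point to [630.9, 697.1]: sample 2 = 620.3 < LCL; sample 6 = 598.6 < LCL; sample 7 = 603.6 < LCL.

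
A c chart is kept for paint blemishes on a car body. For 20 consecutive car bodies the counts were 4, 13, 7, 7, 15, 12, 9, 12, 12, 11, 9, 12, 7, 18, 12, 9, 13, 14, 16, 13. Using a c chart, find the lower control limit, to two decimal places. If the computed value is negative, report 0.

1.19

c̄ = (4 + 13 + 7 + 7 + 15 + 12 + 9 + 12 + 12 + 11 + 9 + 12 + 7 + 18 + 12 + 9 + 13 + 14 + 16 + 13) / 20 = 225 / 20 = 11.2500
LCL = c̄ − 3√c̄ = 11.2500 − 3 × 3.3541 = 1.1877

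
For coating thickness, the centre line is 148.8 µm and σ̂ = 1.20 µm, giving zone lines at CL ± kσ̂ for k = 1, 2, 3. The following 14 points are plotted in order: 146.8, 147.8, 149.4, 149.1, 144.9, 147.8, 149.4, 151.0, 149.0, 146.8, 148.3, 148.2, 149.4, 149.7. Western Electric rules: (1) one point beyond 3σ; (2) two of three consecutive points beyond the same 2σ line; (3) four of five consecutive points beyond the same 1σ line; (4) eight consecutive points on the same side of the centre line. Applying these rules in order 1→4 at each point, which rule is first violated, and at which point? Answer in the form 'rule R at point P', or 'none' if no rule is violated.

Zone of each point (C = within 1σ̂, B = 1σ̂–2σ̂, A = 2σ̂–3σ̂, * = beyond 3σ̂; sign = side of CL): 1:-B, 2:-C, 3:+C, 4:+C, 5:-*, 6:-C, 7:+C, 8:+B, 9:+C, 10:-B, 11:-C, 12:-C, 13:+C, 14:+C
Rule 1 (one point beyond the 3σ limits) is satisfied at point 5.

rule 1 at point 5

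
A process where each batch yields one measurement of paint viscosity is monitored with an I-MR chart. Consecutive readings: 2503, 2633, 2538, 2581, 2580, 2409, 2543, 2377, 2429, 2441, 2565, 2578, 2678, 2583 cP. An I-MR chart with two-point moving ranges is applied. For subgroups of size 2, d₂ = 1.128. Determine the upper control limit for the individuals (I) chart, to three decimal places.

2763.692

X̄ = (2503 + 2633 + 2538 + 2581 + 2580 + 2409 + 2543 + 2377 + 2429 + 2441 + 2565 + 2578 + 2678 + 2583) / 14 = 2531.2857
Moving ranges: 130, 95, 43, 1, 171, 134, 166, 52, 12, 124, 13, 100, 95; M̄R̄ = 1136.0000 / 13 = 87.3846
UCL = X̄ + 3·M̄R̄/d₂ = 2531.2857 + 3 × 87.3846 / 1.128 = 2763.6916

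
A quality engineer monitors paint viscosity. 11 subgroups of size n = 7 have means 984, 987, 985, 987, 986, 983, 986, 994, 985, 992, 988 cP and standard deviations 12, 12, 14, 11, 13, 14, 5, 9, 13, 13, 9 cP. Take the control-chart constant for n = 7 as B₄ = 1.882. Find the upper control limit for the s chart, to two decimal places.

21.39

s̄ = (12 + 12 + 14 + 11 + 13 + 14 + 5 + 9 + 13 + 13 + 9) / 11 = 11.3636
UCL_s = B₄·s̄ = 1.882 × 11.3636 = 21.3864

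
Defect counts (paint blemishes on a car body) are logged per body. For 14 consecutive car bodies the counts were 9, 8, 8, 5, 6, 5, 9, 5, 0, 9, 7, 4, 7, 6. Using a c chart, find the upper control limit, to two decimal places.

13.81

c̄ = (9 + 8 + 8 + 5 + 6 + 5 + 9 + 5 + 0 + 9 + 7 + 4 + 7 + 6) / 14 = 88 / 14 = 6.2857
UCL = c̄ + 3√c̄ = 6.2857 + 3 × √6.2857 = 6.2857 + 3 × 2.5071 = 13.8071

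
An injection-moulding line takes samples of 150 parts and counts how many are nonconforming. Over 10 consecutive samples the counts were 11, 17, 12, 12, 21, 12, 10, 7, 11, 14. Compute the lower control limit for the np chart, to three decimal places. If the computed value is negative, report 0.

2.471

p̄ = Σdᵢ / (k·n) = 127 / (10 × 150) = 0.08467
LCL = np̄ − 3·√(np̄(1−p̄)) = 12.7000 − 3 × 3.4095 = 2.4715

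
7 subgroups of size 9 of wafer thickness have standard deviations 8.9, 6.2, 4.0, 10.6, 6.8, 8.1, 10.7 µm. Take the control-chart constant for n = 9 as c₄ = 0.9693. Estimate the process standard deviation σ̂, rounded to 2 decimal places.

s̄ = (8.9 + 6.2 + 4.0 + 10.6 + 6.8 + 8.1 + 10.7) / 7 = 7.9000
σ̂ = s̄ / c₄ = 7.9000 / 0.9693 = 8.1502

8.15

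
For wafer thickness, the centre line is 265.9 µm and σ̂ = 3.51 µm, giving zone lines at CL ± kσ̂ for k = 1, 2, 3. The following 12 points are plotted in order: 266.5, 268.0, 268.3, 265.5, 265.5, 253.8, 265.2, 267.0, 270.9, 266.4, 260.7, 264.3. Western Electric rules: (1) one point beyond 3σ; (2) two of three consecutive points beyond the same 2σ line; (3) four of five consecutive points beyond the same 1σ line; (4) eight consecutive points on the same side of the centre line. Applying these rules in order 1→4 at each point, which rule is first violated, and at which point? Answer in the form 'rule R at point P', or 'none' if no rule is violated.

rule 1 at point 6

Zone of each point (C = within 1σ̂, B = 1σ̂–2σ̂, A = 2σ̂–3σ̂, * = beyond 3σ̂; sign = side of CL): 1:+C, 2:+C, 3:+C, 4:-C, 5:-C, 6:-*, 7:-C, 8:+C, 9:+B, 10:+C, 11:-B, 12:-C
Rule 1 (one point beyond the 3σ limits) is satisfied at point 6.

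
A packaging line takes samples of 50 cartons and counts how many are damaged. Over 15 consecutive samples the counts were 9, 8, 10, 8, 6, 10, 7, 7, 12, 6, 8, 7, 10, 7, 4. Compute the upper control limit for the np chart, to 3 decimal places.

p̄ = Σdᵢ / (k·n) = 119 / (15 × 50) = 0.15867
UCL = np̄ + 3·√(np̄(1−p̄)) = 7.9333 + 3 × √(7.9333×0.84133) = 7.9333 + 3 × 2.5835 = 15.6839

15.684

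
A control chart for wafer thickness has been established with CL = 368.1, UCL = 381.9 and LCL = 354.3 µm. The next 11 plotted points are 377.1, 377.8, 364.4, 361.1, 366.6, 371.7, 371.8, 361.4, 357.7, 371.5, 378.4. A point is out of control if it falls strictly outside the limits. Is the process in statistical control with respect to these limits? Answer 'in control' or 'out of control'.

in control

All 11 points lie within [354.3, 381.9].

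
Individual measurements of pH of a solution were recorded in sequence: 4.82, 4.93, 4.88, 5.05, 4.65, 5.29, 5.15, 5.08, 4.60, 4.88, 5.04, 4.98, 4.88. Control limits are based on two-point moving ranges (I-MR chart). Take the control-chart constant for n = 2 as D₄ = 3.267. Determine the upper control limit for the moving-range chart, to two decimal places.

0.72

Moving ranges: 0.11, 0.05, 0.17, 0.40, 0.64, 0.14, 0.07, 0.48, 0.28, 0.16, 0.06, 0.10; M̄R̄ = 2.6600 / 12 = 0.2217
UCL_MR = D₄·M̄R̄ = 3.267 × 0.2217 = 0.7242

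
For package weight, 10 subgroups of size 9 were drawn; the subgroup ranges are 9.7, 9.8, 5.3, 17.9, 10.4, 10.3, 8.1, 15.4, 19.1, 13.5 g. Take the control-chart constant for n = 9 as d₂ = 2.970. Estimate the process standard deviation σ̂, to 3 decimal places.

R̄ = (9.7 + 9.8 + 5.3 + 17.9 + 10.4 + 10.3 + 8.1 + 15.4 + 19.1 + 13.5) / 10 = 11.9500
σ̂ = R̄ / d₂ = 11.9500 / 2.970 = 4.0236

4.024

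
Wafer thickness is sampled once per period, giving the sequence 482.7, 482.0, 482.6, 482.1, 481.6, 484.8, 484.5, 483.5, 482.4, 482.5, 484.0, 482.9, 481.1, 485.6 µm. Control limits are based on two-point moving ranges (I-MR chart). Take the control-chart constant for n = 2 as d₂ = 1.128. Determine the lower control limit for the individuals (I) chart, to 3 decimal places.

479.564

X̄ = (482.7 + 482.0 + 482.6 + 482.1 + 481.6 + 484.8 + 484.5 + 483.5 + 482.4 + 482.5 + 484.0 + 482.9 + 481.1 + 485.6) / 14 = 483.0214
Moving ranges: 0.7, 0.6, 0.5, 0.5, 3.2, 0.3, 1.0, 1.1, 0.1, 1.5, 1.1, 1.8, 4.5; M̄R̄ = 16.9000 / 13 = 1.3000
LCL = X̄ − 3·M̄R̄/d₂ = 483.0214 − 3 × 1.3000 / 1.128 = 479.5640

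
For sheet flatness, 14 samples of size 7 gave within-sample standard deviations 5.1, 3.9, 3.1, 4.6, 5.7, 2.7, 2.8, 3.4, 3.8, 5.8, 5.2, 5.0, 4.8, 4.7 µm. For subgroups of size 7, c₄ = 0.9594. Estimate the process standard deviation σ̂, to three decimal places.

4.512

s̄ = (5.1 + 3.9 + 3.1 + 4.6 + 5.7 + 2.7 + 2.8 + 3.4 + 3.8 + 5.8 + 5.2 + 5.0 + 4.8 + 4.7) / 14 = 4.3286
σ̂ = s̄ / c₄ = 4.3286 / 0.9594 = 4.5117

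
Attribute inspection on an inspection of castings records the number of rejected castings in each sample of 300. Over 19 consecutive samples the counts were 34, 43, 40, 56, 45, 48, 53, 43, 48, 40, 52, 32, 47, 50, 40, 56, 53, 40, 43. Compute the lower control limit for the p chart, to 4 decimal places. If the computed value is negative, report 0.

p̄ = Σdᵢ / (k·n) = 863 / (19 × 300) = 0.15140
LCL = p̄ − 3·√(p̄(1−p̄)/n) = 0.15140 − 3 × 0.02069 = 0.08932

0.0893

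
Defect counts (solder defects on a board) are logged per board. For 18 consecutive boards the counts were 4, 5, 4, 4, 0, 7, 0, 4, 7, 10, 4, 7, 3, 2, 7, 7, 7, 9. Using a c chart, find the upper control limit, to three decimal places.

c̄ = (4 + 5 + 4 + 4 + 0 + 7 + 0 + 4 + 7 + 10 + 4 + 7 + 3 + 2 + 7 + 7 + 7 + 9) / 18 = 91 / 18 = 5.0556
UCL = c̄ + 3√c̄ = 5.0556 + 3 × √5.0556 = 5.0556 + 3 × 2.2485 = 11.8009

11.801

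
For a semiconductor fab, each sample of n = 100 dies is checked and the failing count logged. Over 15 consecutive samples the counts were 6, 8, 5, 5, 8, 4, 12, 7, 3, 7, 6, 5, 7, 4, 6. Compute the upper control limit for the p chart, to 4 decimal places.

0.1343

p̄ = Σdᵢ / (k·n) = 93 / (15 × 100) = 0.06200
UCL = p̄ + 3·√(p̄(1−p̄)/n) = 0.06200 + 3 × √(0.06200×0.93800/100) = 0.06200 + 3 × 0.02412 = 0.13435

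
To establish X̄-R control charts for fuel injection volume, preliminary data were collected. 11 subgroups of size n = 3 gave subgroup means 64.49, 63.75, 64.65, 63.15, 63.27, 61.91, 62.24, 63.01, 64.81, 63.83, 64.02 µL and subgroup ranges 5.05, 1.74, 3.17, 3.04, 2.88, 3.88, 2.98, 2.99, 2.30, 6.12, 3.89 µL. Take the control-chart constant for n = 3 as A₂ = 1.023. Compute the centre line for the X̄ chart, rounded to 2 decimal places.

63.56

X̄̄ = (64.49 + 63.75 + 64.65 + 63.15 + 63.27 + 61.91 + 62.24 + 63.01 + 64.81 + 63.83 + 64.02) / 11 = 699.1300 / 11 = 63.5573
CL = X̄̄ = 63.5573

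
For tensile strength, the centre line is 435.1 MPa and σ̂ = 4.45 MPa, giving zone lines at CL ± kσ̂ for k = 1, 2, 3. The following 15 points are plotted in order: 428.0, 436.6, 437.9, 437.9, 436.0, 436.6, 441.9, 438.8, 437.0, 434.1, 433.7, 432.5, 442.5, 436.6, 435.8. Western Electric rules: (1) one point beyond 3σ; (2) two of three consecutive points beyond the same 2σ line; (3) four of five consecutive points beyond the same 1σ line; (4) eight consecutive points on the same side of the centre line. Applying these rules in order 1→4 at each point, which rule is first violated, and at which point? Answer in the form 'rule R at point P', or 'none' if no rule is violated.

Zone of each point (C = within 1σ̂, B = 1σ̂–2σ̂, A = 2σ̂–3σ̂, * = beyond 3σ̂; sign = side of CL): 1:-B, 2:+C, 3:+C, 4:+C, 5:+C, 6:+C, 7:+B, 8:+C, 9:+C, 10:-C, 11:-C, 12:-C, 13:+B, 14:+C, 15:+C
Rule 4 (eight consecutive points on the same side of the centre line) is satisfied at point 9.

rule 4 at point 9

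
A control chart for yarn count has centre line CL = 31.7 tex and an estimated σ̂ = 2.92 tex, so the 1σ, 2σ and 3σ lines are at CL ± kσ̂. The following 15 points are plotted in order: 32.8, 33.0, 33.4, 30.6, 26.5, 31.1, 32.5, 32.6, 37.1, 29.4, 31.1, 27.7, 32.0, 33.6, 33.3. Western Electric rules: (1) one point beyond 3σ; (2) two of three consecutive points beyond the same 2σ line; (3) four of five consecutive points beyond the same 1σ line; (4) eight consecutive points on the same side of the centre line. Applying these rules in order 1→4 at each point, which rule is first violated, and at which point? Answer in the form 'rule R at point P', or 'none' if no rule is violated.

Zone of each point (C = within 1σ̂, B = 1σ̂–2σ̂, A = 2σ̂–3σ̂, * = beyond 3σ̂; sign = side of CL): 1:+C, 2:+C, 3:+C, 4:-C, 5:-B, 6:-C, 7:+C, 8:+C, 9:+B, 10:-C, 11:-C, 12:-B, 13:+C, 14:+C, 15:+C
No rule fires across all 15 points.

none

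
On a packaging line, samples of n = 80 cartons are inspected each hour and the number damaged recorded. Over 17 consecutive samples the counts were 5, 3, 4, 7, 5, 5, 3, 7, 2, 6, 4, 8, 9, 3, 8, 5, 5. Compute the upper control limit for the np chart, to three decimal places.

p̄ = Σdᵢ / (k·n) = 89 / (17 × 80) = 0.06544
UCL = np̄ + 3·√(np̄(1−p̄)) = 5.2353 + 3 × √(5.2353×0.93456) = 5.2353 + 3 × 2.2119 = 11.8711

11.871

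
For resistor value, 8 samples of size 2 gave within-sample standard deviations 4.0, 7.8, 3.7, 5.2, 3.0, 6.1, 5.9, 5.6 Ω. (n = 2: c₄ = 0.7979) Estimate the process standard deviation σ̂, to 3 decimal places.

6.470

s̄ = (4.0 + 7.8 + 3.7 + 5.2 + 3.0 + 6.1 + 5.9 + 5.6) / 8 = 5.1625
σ̂ = s̄ / c₄ = 5.1625 / 0.7979 = 6.4701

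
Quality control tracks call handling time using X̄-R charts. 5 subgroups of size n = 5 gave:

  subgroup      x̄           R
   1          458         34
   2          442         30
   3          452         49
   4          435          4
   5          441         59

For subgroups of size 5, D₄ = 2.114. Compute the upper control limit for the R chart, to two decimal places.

R̄ = (34 + 30 + 49 + 4 + 59) / 5 = 176.0000 / 5 = 35.2000
UCL_R = D₄·R̄ = 2.114 × 35.2000 = 74.4128

74.41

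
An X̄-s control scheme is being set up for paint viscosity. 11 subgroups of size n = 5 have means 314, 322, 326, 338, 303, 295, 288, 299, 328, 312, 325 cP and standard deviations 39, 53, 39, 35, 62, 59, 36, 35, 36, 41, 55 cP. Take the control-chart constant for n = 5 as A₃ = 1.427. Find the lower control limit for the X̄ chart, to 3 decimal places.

X̄̄ = (314 + 322 + 326 + 338 + 303 + 295 + 288 + 299 + 328 + 312 + 325) / 11 = 313.6364
s̄ = (39 + 53 + 39 + 35 + 62 + 59 + 36 + 35 + 36 + 41 + 55) / 11 = 44.5455
LCL = X̄̄ − A₃·s̄ = 313.6364 − 1.427 × 44.5455 = 250.0700

250.070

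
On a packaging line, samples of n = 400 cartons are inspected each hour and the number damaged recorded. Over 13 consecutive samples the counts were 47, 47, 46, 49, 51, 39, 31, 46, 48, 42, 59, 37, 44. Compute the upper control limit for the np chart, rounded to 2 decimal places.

64.05

p̄ = Σdᵢ / (k·n) = 586 / (13 × 400) = 0.11269
UCL = np̄ + 3·√(np̄(1−p̄)) = 45.0769 + 3 × √(45.0769×0.88731) = 45.0769 + 3 × 6.3243 = 64.0499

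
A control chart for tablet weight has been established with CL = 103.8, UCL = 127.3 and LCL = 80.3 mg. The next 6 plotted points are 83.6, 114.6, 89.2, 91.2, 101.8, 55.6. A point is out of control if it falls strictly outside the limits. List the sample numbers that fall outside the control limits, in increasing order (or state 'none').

Compare each point to [80.3, 127.3]: sample 6 = 55.6 < LCL.

6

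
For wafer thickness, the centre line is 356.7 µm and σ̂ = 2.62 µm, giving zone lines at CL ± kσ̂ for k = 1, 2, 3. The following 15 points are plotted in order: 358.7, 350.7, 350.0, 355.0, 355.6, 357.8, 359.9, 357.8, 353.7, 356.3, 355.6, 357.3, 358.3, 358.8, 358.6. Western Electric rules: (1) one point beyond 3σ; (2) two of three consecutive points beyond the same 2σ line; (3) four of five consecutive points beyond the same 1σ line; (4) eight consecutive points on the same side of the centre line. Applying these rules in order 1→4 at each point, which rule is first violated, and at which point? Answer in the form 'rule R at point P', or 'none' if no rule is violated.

rule 2 at point 3

Zone of each point (C = within 1σ̂, B = 1σ̂–2σ̂, A = 2σ̂–3σ̂, * = beyond 3σ̂; sign = side of CL): 1:+C, 2:-A, 3:-A, 4:-C, 5:-C, 6:+C, 7:+B, 8:+C, 9:-B, 10:-C, 11:-C, 12:+C, 13:+C, 14:+C, 15:+C
Rule 2 (two of three consecutive points beyond the same 2σ limit) is satisfied at point 3.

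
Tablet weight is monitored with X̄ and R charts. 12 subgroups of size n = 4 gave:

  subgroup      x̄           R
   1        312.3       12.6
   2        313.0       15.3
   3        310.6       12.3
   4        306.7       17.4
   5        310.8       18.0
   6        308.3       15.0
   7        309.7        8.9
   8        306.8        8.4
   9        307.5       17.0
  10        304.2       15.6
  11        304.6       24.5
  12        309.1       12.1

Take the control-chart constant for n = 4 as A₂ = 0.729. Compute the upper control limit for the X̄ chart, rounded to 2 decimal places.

X̄̄ = (312.3 + 313.0 + 310.6 + 306.7 + 310.8 + 308.3 + 309.7 + 306.8 + 307.5 + 304.2 + 304.6 + 309.1) / 12 = 3703.6000 / 12 = 308.6333
R̄ = (12.6 + 15.3 + 12.3 + 17.4 + 18.0 + 15.0 + 8.9 + 8.4 + 17.0 + 15.6 + 24.5 + 12.1) / 12 = 177.1000 / 12 = 14.7583
UCL = X̄̄ + A₂·R̄ = 308.6333 + 0.729 × 14.7583 = 319.3922

319.39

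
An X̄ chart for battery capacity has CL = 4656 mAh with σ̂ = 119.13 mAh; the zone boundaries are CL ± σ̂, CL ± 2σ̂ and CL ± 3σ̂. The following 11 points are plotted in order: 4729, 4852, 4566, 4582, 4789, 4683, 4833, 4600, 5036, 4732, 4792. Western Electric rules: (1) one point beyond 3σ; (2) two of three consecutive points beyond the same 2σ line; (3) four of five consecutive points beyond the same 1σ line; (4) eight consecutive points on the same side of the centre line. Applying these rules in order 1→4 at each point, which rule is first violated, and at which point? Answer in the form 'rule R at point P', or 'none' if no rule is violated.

rule 1 at point 9

Zone of each point (C = within 1σ̂, B = 1σ̂–2σ̂, A = 2σ̂–3σ̂, * = beyond 3σ̂; sign = side of CL): 1:+C, 2:+B, 3:-C, 4:-C, 5:+B, 6:+C, 7:+B, 8:-C, 9:+*, 10:+C, 11:+B
Rule 1 (one point beyond the 3σ limits) is satisfied at point 9.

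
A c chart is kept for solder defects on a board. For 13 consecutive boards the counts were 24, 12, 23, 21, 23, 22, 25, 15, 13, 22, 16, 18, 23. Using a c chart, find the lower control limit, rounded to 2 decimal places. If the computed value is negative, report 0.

c̄ = (24 + 12 + 23 + 21 + 23 + 22 + 25 + 15 + 13 + 22 + 16 + 18 + 23) / 13 = 257 / 13 = 19.7692
LCL = c̄ − 3√c̄ = 19.7692 − 3 × 4.4463 = 6.4304

6.43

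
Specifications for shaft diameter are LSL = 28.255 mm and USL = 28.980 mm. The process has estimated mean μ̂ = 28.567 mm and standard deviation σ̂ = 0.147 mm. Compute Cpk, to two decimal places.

Cpu = (USL − μ̂) / (3σ̂) = (28.980 − 28.567) / (3 × 0.147) = 0.9365; Cpl = (μ̂ − LSL) / (3σ̂) = (28.567 − 28.255) / (3 × 0.147) = 0.7075; Cpk = min(Cpu, Cpl) = 0.7075

0.71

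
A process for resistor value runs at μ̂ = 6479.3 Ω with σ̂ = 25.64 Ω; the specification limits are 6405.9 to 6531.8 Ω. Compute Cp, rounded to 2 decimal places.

0.82

Cp = (USL − LSL) / (6σ̂) = (6531.8 − 6405.9) / (6 × 25.64) = 125.9000 / 153.8400 = 0.8184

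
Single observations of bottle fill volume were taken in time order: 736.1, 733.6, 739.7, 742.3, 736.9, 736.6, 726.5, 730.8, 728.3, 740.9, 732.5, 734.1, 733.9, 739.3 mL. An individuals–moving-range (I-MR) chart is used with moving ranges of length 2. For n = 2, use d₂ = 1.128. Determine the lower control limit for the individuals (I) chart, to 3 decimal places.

X̄ = (736.1 + 733.6 + 739.7 + 742.3 + 736.9 + 736.6 + 726.5 + 730.8 + 728.3 + 740.9 + 732.5 + 734.1 + 733.9 + 739.3) / 14 = 735.1071
Moving ranges: 2.5, 6.1, 2.6, 5.4, 0.3, 10.1, 4.3, 2.5, 12.6, 8.4, 1.6, 0.2, 5.4; M̄R̄ = 62.0000 / 13 = 4.7692
LCL = X̄ − 3·M̄R̄/d₂ = 735.1071 − 3 × 4.7692 / 1.128 = 722.4230

722.423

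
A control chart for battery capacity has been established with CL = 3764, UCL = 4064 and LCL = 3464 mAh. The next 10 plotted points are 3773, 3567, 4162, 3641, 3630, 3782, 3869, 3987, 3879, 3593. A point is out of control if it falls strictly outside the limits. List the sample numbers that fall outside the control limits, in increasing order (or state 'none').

3

Compare each point to [3464, 4064]: sample 3 = 4162 > UCL.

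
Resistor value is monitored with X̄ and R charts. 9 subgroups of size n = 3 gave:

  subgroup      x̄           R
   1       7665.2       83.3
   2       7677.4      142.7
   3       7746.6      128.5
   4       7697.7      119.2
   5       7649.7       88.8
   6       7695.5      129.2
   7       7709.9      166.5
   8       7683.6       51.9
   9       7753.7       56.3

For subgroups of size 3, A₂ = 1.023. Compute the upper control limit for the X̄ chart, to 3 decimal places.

X̄̄ = (7665.2 + 7677.4 + 7746.6 + 7697.7 + 7649.7 + 7695.5 + 7709.9 + 7683.6 + 7753.7) / 9 = 69279.3000 / 9 = 7697.7000
R̄ = (83.3 + 142.7 + 128.5 + 119.2 + 88.8 + 129.2 + 166.5 + 51.9 + 56.3) / 9 = 966.4000 / 9 = 107.3778
UCL = X̄̄ + A₂·R̄ = 7697.7000 + 1.023 × 107.3778 = 7807.5475

7807.547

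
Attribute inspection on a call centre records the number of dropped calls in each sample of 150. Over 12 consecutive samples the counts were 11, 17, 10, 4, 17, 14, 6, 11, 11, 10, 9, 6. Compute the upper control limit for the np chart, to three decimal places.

19.875

p̄ = Σdᵢ / (k·n) = 126 / (12 × 150) = 0.07000
UCL = np̄ + 3·√(np̄(1−p̄)) = 10.5000 + 3 × √(10.5000×0.93000) = 10.5000 + 3 × 3.1249 = 19.8747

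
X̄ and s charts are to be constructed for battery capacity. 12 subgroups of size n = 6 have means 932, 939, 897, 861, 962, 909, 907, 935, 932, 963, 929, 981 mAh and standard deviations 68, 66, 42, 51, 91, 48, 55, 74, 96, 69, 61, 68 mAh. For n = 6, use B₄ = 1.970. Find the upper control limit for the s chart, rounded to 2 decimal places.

s̄ = (68 + 66 + 42 + 51 + 91 + 48 + 55 + 74 + 96 + 69 + 61 + 68) / 12 = 65.7500
UCL_s = B₄·s̄ = 1.970 × 65.7500 = 129.5275

129.53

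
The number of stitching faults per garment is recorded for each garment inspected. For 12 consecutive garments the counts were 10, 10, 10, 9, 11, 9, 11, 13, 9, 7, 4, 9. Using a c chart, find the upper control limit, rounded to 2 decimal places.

18.50

c̄ = (10 + 10 + 10 + 9 + 11 + 9 + 11 + 13 + 9 + 7 + 4 + 9) / 12 = 112 / 12 = 9.3333
UCL = c̄ + 3√c̄ = 9.3333 + 3 × √9.3333 = 9.3333 + 3 × 3.0551 = 18.4985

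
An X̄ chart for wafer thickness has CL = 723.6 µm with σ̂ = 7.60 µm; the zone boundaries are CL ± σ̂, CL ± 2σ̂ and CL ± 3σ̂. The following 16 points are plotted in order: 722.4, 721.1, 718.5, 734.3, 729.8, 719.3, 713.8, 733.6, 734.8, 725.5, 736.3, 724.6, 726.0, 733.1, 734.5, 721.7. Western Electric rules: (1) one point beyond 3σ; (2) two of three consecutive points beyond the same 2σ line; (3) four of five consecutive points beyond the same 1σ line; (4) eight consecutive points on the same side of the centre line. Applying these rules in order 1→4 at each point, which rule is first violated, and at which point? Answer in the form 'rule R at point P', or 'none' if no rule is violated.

rule 4 at point 15

Zone of each point (C = within 1σ̂, B = 1σ̂–2σ̂, A = 2σ̂–3σ̂, * = beyond 3σ̂; sign = side of CL): 1:-C, 2:-C, 3:-C, 4:+B, 5:+C, 6:-C, 7:-B, 8:+B, 9:+B, 10:+C, 11:+B, 12:+C, 13:+C, 14:+B, 15:+B, 16:-C
Rule 4 (eight consecutive points on the same side of the centre line) is satisfied at point 15.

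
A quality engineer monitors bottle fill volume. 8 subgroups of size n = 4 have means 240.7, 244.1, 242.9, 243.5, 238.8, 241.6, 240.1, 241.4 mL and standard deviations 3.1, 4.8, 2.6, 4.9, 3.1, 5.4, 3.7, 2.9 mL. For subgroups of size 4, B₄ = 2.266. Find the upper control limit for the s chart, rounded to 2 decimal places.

s̄ = (3.1 + 4.8 + 2.6 + 4.9 + 3.1 + 5.4 + 3.7 + 2.9) / 8 = 3.8125
UCL_s = B₄·s̄ = 2.266 × 3.8125 = 8.6391

8.64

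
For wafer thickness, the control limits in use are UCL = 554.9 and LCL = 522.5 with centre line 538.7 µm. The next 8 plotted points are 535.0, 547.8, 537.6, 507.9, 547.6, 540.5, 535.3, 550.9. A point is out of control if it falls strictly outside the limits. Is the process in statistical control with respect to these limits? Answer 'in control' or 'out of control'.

out of control

Compare each point to [522.5, 554.9]: sample 4 = 507.9 < LCL.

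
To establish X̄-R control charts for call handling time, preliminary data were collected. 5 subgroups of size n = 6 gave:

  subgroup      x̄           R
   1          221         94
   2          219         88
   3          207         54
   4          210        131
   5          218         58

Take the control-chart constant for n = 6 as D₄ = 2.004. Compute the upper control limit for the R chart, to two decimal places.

R̄ = (94 + 88 + 54 + 131 + 58) / 5 = 425.0000 / 5 = 85.0000
UCL_R = D₄·R̄ = 2.004 × 85.0000 = 170.3400

170.34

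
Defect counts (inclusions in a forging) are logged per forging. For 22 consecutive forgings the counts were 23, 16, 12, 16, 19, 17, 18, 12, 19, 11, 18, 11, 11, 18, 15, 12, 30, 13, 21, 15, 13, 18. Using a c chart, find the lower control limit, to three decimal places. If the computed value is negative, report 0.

4.171

c̄ = (23 + 16 + 12 + 16 + 19 + 17 + 18 + 12 + 19 + 11 + 18 + 11 + 11 + 18 + 15 + 12 + 30 + 13 + 21 + 15 + 13 + 18) / 22 = 358 / 22 = 16.2727
LCL = c̄ − 3√c̄ = 16.2727 − 3 × 4.0339 = 4.1709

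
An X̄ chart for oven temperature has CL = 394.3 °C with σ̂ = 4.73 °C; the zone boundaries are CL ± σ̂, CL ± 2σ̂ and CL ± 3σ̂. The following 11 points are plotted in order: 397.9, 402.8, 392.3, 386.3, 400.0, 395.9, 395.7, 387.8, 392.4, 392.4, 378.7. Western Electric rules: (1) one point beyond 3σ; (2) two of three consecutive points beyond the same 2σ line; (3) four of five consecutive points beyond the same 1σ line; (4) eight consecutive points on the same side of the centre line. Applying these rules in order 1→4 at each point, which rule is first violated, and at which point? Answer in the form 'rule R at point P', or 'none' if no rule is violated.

rule 1 at point 11

Zone of each point (C = within 1σ̂, B = 1σ̂–2σ̂, A = 2σ̂–3σ̂, * = beyond 3σ̂; sign = side of CL): 1:+C, 2:+B, 3:-C, 4:-B, 5:+B, 6:+C, 7:+C, 8:-B, 9:-C, 10:-C, 11:-*
Rule 1 (one point beyond the 3σ limits) is satisfied at point 11.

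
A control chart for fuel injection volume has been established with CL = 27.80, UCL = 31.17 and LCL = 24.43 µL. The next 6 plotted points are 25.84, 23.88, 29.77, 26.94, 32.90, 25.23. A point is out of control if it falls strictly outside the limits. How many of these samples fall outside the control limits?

2

Compare each point to [24.43, 31.17]: sample 2 = 23.88 < LCL; sample 5 = 32.90 > UCL.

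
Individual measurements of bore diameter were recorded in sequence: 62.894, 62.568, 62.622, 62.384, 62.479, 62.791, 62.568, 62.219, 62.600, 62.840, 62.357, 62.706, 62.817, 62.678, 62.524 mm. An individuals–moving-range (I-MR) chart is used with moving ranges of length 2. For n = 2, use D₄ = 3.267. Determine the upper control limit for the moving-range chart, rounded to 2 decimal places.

0.81

Moving ranges: 0.326, 0.054, 0.238, 0.095, 0.312, 0.223, 0.349, 0.381, 0.240, 0.483, 0.349, 0.111, 0.139, 0.154; M̄R̄ = 3.4540 / 14 = 0.2467
UCL_MR = D₄·M̄R̄ = 3.267 × 0.2467 = 0.8060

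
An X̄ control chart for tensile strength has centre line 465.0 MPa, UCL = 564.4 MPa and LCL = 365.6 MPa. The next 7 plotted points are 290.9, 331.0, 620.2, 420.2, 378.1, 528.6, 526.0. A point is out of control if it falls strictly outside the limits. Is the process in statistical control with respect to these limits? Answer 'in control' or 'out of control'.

out of control

Compare each point to [365.6, 564.4]: sample 1 = 290.9 < LCL; sample 2 = 331.0 < LCL; sample 3 = 620.2 > UCL.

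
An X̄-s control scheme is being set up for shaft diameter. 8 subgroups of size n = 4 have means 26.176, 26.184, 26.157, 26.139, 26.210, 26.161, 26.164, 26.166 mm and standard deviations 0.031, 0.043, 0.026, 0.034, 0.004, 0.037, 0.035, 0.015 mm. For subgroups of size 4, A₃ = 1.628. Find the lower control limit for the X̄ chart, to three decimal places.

X̄̄ = (26.176 + 26.184 + 26.157 + 26.139 + 26.210 + 26.161 + 26.164 + 26.166) / 8 = 26.1696
s̄ = (0.031 + 0.043 + 0.026 + 0.034 + 0.004 + 0.037 + 0.035 + 0.015) / 8 = 0.0281
LCL = X̄̄ − A₃·s̄ = 26.1696 − 1.628 × 0.0281 = 26.1238

26.124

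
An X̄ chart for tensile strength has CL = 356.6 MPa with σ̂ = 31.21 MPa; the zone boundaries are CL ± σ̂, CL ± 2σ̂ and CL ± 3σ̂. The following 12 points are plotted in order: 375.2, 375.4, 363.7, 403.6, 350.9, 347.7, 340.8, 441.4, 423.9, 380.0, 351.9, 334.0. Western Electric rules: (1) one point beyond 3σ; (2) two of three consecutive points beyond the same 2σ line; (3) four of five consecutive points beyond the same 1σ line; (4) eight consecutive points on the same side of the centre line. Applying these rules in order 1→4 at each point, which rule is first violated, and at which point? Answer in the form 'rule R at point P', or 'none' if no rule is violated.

Zone of each point (C = within 1σ̂, B = 1σ̂–2σ̂, A = 2σ̂–3σ̂, * = beyond 3σ̂; sign = side of CL): 1:+C, 2:+C, 3:+C, 4:+B, 5:-C, 6:-C, 7:-C, 8:+A, 9:+A, 10:+C, 11:-C, 12:-C
Rule 2 (two of three consecutive points beyond the same 2σ limit) is satisfied at point 9.

rule 2 at point 9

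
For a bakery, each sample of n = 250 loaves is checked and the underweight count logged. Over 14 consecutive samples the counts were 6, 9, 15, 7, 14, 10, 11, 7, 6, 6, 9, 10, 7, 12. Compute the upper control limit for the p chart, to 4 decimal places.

0.0726

p̄ = Σdᵢ / (k·n) = 129 / (14 × 250) = 0.03686
UCL = p̄ + 3·√(p̄(1−p̄)/n) = 0.03686 + 3 × √(0.03686×0.96314/250) = 0.03686 + 3 × 0.01192 = 0.07261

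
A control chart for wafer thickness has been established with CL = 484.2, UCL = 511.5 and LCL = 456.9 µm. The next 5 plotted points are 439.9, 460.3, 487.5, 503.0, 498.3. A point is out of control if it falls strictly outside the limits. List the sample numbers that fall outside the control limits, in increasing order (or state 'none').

Compare each point to [456.9, 511.5]: sample 1 = 439.9 < LCL.

1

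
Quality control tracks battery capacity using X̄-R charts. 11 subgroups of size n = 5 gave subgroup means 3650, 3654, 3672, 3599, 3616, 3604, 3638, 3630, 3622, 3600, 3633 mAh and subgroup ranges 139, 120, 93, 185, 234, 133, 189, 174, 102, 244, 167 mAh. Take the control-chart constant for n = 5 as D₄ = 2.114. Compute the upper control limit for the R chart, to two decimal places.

R̄ = (139 + 120 + 93 + 185 + 234 + 133 + 189 + 174 + 102 + 244 + 167) / 11 = 1780.0000 / 11 = 161.8182
UCL_R = D₄·R̄ = 2.114 × 161.8182 = 342.0836

342.08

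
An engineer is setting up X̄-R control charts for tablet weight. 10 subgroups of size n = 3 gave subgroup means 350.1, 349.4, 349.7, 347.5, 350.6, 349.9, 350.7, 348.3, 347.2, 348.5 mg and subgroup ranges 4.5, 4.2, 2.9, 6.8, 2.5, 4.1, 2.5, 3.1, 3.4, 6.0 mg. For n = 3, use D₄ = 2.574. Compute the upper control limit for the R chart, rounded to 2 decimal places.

R̄ = (4.5 + 4.2 + 2.9 + 6.8 + 2.5 + 4.1 + 2.5 + 3.1 + 3.4 + 6.0) / 10 = 40.0000 / 10 = 4.0000
UCL_R = D₄·R̄ = 2.574 × 4.0000 = 10.2960

10.30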